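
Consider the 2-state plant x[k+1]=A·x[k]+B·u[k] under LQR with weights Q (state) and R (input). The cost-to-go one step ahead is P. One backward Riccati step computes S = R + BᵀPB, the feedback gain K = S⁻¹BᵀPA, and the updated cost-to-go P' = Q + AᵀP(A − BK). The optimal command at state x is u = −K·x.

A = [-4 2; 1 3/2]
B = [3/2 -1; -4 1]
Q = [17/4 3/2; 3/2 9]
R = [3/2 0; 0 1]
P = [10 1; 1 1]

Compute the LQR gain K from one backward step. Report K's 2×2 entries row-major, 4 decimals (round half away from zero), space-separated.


0.2148 -0.6189 3.8900 -2.6355

BᵀP = [11.0000 -2.5000; -9.0000 0.0000]
S = R + BᵀPB = [3/2 0; 0 1] + [26.5000 -13.5000; -13.5000 9.0000] = [28.0000 -13.5000; -13.5000 10.0000]
BᵀPA = [-46.5000 18.2500; 36.0000 -18.0000]
K = S⁻¹·BᵀPA = [0.2148 -0.6189; 3.8900 -2.6355]
A−BK = [-0.4322 0.2928; -2.0307 1.6598]
AᵀP(A−BK) = [22.9488 -16.4003; -16.4003 12.1055]
P' = Q + AᵀP(A−BK) = [27.1988 -14.9003; -14.9003 21.1055]
tr(P') = 48.3043


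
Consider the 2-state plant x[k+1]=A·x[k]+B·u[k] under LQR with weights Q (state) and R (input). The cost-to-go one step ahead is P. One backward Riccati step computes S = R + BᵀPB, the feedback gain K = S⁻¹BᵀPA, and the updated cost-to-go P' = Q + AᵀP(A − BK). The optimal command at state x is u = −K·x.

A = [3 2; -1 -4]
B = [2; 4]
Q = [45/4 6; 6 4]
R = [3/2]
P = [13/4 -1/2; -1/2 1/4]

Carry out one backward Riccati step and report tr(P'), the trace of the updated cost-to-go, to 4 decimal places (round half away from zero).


BᵀP = [4.5000 0.0000]
S = R + BᵀPB = [3/2] + [9.0000] = [10.5000]
BᵀPA = [13.5000 9.0000]
K = S⁻¹·BᵀPA = [1.2857 0.8571]
A−BK = [0.4286 0.2857; -6.1429 -7.4286]
AᵀP(A−BK) = [15.1429 15.9286; 15.9286 17.2857]
P' = Q + AᵀP(A−BK) = [26.3929 21.9286; 21.9286 21.2857]
tr(P') = 47.6786

47.6786


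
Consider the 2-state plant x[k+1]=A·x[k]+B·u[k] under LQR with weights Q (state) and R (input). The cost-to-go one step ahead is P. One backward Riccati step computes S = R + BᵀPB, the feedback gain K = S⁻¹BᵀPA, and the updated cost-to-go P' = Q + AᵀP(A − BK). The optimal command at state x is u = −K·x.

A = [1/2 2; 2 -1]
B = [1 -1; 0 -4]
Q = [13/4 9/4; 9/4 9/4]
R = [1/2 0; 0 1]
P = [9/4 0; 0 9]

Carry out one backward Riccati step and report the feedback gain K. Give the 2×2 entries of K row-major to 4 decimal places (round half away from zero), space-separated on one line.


BᵀP = [2.2500 0.0000; -2.2500 -36.0000]
S = R + BᵀPB = [1/2 0; 0 1] + [2.2500 -2.2500; -2.2500 146.2500] = [2.7500 -2.2500; -2.2500 147.2500]
BᵀPA = [1.1250 4.5000; -73.1250 31.5000]
K = S⁻¹·BᵀPA = [0.0028 1.8343; -0.4966 0.2420]
A−BK = [0.0006 0.4076; 0.0138 -0.0322]
AᵀP(A−BK) = [0.2483 -0.1210; -0.1210 2.1241]
P' = Q + AᵀP(A−BK) = [3.4983 2.1290; 2.1290 4.3741]
tr(P') = 7.8724

0.0028 1.8343 -0.4966 0.2420


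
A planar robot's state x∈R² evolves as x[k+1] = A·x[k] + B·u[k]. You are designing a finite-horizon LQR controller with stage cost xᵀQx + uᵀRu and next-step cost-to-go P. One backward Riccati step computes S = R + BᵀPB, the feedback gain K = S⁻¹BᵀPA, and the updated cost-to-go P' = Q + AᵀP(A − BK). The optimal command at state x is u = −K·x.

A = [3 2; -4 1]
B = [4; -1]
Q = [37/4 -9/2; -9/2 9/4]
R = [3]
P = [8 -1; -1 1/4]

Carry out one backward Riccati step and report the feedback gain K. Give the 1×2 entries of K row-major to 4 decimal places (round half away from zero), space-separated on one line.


BᵀP = [33.0000 -4.2500]
S = R + BᵀPB = [3] + [136.2500] = [139.2500]
BᵀPA = [116.0000 61.7500]
K = S⁻¹·BᵀPA = [0.8330 0.4434]
A−BK = [-0.3321 0.2262; -3.1670 1.4434]
AᵀP(A−BK) = [3.3680 0.5601; 0.5601 0.8671]
P' = Q + AᵀP(A−BK) = [12.6180 -3.9399; -3.9399 3.1171]
tr(P') = 15.7352

0.8330 0.4434


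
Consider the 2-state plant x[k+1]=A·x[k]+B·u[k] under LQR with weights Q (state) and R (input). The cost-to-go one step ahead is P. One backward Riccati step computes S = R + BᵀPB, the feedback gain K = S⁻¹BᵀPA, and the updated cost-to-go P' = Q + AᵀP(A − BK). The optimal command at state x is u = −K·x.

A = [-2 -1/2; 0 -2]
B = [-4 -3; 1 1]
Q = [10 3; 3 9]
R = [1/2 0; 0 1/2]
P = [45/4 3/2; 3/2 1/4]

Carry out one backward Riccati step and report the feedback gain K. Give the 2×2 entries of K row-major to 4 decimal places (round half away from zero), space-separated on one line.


0.3402 0.1546 0.2373 0.0574

BᵀP = [-43.5000 -5.7500; -32.2500 -4.2500]
S = R + BᵀPB = [1/2 0; 0 1/2] + [168.2500 124.7500; 124.7500 92.5000] = [168.7500 124.7500; 124.7500 93.0000]
BᵀPA = [87.0000 33.2500; 64.5000 24.6250]
K = S⁻¹·BᵀPA = [0.3402 0.1546; 0.2373 0.0574]
A−BK = [0.0724 0.2906; -0.5774 -2.2120]
AᵀP(A−BK) = [0.1029 0.0972; 0.0972 0.2585]
P' = Q + AᵀP(A−BK) = [10.1029 3.0972; 3.0972 9.2585]
tr(P') = 19.3614


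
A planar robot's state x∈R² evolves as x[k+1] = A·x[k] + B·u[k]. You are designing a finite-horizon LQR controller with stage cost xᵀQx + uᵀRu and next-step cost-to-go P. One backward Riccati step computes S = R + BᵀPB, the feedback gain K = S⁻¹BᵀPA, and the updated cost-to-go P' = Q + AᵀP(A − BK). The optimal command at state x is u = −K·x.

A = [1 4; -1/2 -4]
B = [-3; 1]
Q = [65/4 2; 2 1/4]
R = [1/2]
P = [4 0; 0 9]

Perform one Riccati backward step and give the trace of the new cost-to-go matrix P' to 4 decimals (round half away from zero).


69.6896

BᵀP = [-12.0000 9.0000]
S = R + BᵀPB = [1/2] + [45.0000] = [45.5000]
BᵀPA = [-16.5000 -84.0000]
K = S⁻¹·BᵀPA = [-0.3626 -1.8462]
A−BK = [-0.0879 -1.5385; -0.1374 -2.1538]
AᵀP(A−BK) = [0.2665 3.5385; 3.5385 52.9231]
P' = Q + AᵀP(A−BK) = [16.5165 5.5385; 5.5385 53.1731]
tr(P') = 69.6896


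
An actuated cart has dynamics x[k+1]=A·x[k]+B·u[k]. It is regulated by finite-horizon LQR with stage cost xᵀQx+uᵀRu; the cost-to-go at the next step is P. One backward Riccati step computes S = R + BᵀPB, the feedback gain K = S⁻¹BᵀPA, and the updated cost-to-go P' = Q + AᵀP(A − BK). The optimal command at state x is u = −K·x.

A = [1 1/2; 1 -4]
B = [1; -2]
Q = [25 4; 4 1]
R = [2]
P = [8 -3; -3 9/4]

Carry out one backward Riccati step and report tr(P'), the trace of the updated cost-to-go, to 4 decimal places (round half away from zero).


34.7258

BᵀP = [14.0000 -7.5000]
S = R + BᵀPB = [2] + [29.0000] = [31.0000]
BᵀPA = [6.5000 37.0000]
K = S⁻¹·BᵀPA = [0.2097 1.1935]
A−BK = [0.7903 -0.6935; 1.4194 -1.6129]
AᵀP(A−BK) = [2.8871 -2.2581; -2.2581 5.8387]
P' = Q + AᵀP(A−BK) = [27.8871 1.7419; 1.7419 6.8387]
tr(P') = 34.7258


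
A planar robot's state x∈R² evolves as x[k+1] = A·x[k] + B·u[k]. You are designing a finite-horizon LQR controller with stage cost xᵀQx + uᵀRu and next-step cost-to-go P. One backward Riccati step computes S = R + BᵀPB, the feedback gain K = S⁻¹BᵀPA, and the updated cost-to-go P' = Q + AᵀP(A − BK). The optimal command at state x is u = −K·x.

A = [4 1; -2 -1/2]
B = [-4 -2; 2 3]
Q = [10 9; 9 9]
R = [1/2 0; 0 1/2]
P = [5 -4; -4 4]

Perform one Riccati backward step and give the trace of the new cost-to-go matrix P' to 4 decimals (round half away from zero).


BᵀP = [-28.0000 24.0000; -22.0000 20.0000]
S = R + BᵀPB = [1/2 0; 0 1/2] + [160.0000 128.0000; 128.0000 104.0000] = [160.5000 128.0000; 128.0000 104.5000]
BᵀPA = [-160.0000 -40.0000; -128.0000 -32.0000]
K = S⁻¹·BᵀPA = [-0.8654 -0.2164; -0.1648 -0.0412]
A−BK = [0.2086 0.0522; 0.2254 0.0563]
AᵀP(A−BK) = [0.4327 0.1082; 0.1082 0.0270]
P' = Q + AᵀP(A−BK) = [10.4327 9.1082; 9.1082 9.0270]
tr(P') = 19.4598

19.4598


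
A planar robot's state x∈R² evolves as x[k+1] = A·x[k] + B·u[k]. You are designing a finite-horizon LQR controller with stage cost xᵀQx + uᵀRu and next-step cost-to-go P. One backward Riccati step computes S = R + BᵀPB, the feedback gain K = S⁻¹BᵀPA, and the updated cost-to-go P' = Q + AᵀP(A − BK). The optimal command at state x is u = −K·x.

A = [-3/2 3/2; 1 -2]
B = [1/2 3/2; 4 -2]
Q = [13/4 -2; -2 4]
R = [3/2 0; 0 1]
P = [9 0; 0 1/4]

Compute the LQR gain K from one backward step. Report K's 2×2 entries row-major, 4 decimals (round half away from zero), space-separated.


BᵀP = [4.5000 1.0000; 13.5000 -0.5000]
S = R + BᵀPB = [3/2 0; 0 1] + [6.2500 4.7500; 4.7500 21.2500] = [7.7500 4.7500; 4.7500 22.2500]
BᵀPA = [-5.7500 4.7500; -20.7500 21.2500]
K = S⁻¹·BᵀPA = [-0.1960 0.0317; -0.8907 0.9483]
A−BK = [-0.0659 0.0617; 0.0025 -0.2302]
AᵀP(A−BK) = [0.8901 -0.8907; -0.8907 0.9483]
P' = Q + AᵀP(A−BK) = [4.1401 -2.8907; -2.8907 4.9483]
tr(P') = 9.0884

-0.1960 0.0317 -0.8907 0.9483


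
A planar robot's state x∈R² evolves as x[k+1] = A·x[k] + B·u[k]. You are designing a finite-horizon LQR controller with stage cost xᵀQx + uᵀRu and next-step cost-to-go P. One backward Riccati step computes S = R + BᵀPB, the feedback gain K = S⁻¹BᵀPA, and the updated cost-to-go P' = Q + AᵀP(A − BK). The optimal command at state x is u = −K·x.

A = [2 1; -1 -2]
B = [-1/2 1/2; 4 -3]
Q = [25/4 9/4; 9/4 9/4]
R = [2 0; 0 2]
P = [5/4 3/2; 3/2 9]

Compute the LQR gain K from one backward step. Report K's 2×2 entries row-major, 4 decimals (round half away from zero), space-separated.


-0.0556 -0.2778 0.1621 0.2537

BᵀP = [5.3750 35.2500; -3.8750 -26.2500]
S = R + BᵀPB = [2 0; 0 2] + [138.3125 -103.0625; -103.0625 76.8125] = [140.3125 -103.0625; -103.0625 78.8125]
BᵀPA = [-24.5000 -65.1250; 18.5000 48.6250]
K = S⁻¹·BᵀPA = [-0.0556 -0.2778; 0.1621 0.2537]
A−BK = [1.8912 0.7342; -0.2915 -0.1277]
AᵀP(A−BK) = [3.6403 1.5006; 1.5006 0.8225]
P' = Q + AᵀP(A−BK) = [9.8903 3.7506; 3.7506 3.0725]
tr(P') = 12.9628


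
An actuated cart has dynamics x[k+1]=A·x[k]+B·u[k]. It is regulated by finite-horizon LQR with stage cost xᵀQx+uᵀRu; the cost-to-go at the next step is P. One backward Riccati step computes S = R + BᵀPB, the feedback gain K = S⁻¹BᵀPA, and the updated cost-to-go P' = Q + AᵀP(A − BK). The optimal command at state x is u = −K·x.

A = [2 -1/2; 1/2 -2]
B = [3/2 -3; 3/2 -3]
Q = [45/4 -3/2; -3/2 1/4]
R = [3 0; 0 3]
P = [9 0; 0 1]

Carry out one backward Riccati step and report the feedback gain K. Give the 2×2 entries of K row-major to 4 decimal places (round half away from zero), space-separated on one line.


BᵀP = [13.5000 1.5000; -27.0000 -3.0000]
S = R + BᵀPB = [3 0; 0 3] + [22.5000 -45.0000; -45.0000 90.0000] = [25.5000 -45.0000; -45.0000 93.0000]
BᵀPA = [27.7500 -9.7500; -55.5000 19.5000]
K = S⁻¹·BᵀPA = [0.2403 -0.0844; -0.4805 0.1688]
A−BK = [0.1981 0.1331; -1.3019 -1.3669]
AᵀP(A−BK) = [2.9140 1.7127; 1.7127 2.1347]
P' = Q + AᵀP(A−BK) = [14.1640 0.2127; 0.2127 2.3847]
tr(P') = 16.5487

0.2403 -0.0844 -0.4805 0.1688


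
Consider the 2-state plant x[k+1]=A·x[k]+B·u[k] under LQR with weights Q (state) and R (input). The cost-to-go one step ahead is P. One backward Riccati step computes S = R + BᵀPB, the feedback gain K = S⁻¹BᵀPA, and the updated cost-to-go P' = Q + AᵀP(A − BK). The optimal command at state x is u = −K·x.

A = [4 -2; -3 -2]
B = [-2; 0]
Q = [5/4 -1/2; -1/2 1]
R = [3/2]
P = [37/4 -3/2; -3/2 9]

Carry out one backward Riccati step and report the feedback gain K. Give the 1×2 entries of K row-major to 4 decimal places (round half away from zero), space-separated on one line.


BᵀP = [-18.5000 3.0000]
S = R + BᵀPB = [3/2] + [37.0000] = [38.5000]
BᵀPA = [-83.0000 31.0000]
K = S⁻¹·BᵀPA = [-2.1558 0.8052]
A−BK = [-0.3117 -0.3896; -3.0000 -2.0000]
AᵀP(A−BK) = [86.0649 49.8312; 49.8312 36.0390]
P' = Q + AᵀP(A−BK) = [87.3149 49.3312; 49.3312 37.0390]
tr(P') = 124.3539

-2.1558 0.8052


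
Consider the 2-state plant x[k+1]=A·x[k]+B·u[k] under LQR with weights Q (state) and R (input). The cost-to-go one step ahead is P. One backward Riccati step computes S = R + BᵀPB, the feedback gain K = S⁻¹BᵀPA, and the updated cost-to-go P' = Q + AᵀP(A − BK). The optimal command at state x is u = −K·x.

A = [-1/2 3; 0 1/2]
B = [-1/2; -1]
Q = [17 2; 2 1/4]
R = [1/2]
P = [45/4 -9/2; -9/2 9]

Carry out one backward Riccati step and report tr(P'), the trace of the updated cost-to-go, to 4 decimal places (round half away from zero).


BᵀP = [-1.1250 -6.7500]
S = R + BᵀPB = [1/2] + [7.3125] = [7.8125]
BᵀPA = [0.5625 -6.7500]
K = S⁻¹·BᵀPA = [0.0720 -0.8640]
A−BK = [-0.4640 2.5680; 0.0720 -0.3640]
AᵀP(A−BK) = [2.7720 -15.2640; -15.2640 84.1680]
P' = Q + AᵀP(A−BK) = [19.7720 -13.2640; -13.2640 84.4180]
tr(P') = 104.1900

104.1900


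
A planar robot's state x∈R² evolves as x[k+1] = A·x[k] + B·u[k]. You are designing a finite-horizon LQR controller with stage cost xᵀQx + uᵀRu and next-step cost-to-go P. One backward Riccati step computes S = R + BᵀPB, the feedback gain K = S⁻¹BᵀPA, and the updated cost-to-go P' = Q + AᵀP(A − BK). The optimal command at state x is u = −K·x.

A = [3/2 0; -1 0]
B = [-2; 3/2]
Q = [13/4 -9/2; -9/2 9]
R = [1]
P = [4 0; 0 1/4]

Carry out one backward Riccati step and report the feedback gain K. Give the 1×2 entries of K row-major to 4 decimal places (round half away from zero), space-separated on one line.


BᵀP = [-8.0000 0.3750]
S = R + BᵀPB = [1] + [16.5625] = [17.5625]
BᵀPA = [-12.3750 0.0000]
K = S⁻¹·BᵀPA = [-0.7046 0.0000]
A−BK = [0.0907 0.0000; 0.0569 0.0000]
AᵀP(A−BK) = [0.5302 0.0000; 0.0000 0.0000]
P' = Q + AᵀP(A−BK) = [3.7802 -4.5000; -4.5000 9.0000]
tr(P') = 12.7802

-0.7046 0.0000


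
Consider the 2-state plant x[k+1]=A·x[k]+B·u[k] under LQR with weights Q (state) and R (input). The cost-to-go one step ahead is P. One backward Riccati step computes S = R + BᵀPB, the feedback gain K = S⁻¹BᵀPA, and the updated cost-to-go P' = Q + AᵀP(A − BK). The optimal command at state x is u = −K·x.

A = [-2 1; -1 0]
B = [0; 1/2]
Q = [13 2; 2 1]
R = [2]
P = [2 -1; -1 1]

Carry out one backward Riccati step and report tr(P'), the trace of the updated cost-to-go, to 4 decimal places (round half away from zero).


20.7778

BᵀP = [-0.5000 0.5000]
S = R + BᵀPB = [2] + [0.2500] = [2.2500]
BᵀPA = [0.5000 -0.5000]
K = S⁻¹·BᵀPA = [0.2222 -0.2222]
A−BK = [-2.0000 1.0000; -1.1111 0.1111]
AᵀP(A−BK) = [4.8889 -2.8889; -2.8889 1.8889]
P' = Q + AᵀP(A−BK) = [17.8889 -0.8889; -0.8889 2.8889]
tr(P') = 20.7778


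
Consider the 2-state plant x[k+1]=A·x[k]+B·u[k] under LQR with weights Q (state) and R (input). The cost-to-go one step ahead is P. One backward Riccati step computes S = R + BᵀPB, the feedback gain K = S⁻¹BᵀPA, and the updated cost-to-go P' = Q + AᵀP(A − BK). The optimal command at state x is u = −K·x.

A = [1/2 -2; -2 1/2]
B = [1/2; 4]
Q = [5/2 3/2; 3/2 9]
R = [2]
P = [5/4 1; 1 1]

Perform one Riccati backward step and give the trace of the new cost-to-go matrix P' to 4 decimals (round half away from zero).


BᵀP = [4.6250 4.5000]
S = R + BᵀPB = [2] + [20.3125] = [22.3125]
BᵀPA = [-6.6875 -7.0000]
K = S⁻¹·BᵀPA = [-0.2997 -0.3137]
A−BK = [0.6499 -1.8431; -0.8011 1.7549]
AᵀP(A−BK) = [0.3081 -0.0980; -0.0980 1.0539]
P' = Q + AᵀP(A−BK) = [2.8081 1.4020; 1.4020 10.0539]
tr(P') = 12.8620

12.8620


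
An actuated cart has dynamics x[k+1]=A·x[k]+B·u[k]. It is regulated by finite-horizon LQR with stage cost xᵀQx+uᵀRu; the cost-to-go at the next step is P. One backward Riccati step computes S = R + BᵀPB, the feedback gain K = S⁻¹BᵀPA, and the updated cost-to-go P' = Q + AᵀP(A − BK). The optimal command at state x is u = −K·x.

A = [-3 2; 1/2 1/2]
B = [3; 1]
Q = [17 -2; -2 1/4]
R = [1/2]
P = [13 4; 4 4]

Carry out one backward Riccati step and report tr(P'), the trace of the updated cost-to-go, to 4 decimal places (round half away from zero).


BᵀP = [43.0000 16.0000]
S = R + BᵀPB = [1/2] + [145.0000] = [145.5000]
BᵀPA = [-121.0000 94.0000]
K = S⁻¹·BᵀPA = [-0.8316 0.6460]
A−BK = [-0.5052 0.0619; 1.3316 -0.1460]
AᵀP(A−BK) = [5.3746 -0.8282; -0.8282 0.2715]
P' = Q + AᵀP(A−BK) = [22.3746 -2.8282; -2.8282 0.5215]
tr(P') = 22.8960

22.8960


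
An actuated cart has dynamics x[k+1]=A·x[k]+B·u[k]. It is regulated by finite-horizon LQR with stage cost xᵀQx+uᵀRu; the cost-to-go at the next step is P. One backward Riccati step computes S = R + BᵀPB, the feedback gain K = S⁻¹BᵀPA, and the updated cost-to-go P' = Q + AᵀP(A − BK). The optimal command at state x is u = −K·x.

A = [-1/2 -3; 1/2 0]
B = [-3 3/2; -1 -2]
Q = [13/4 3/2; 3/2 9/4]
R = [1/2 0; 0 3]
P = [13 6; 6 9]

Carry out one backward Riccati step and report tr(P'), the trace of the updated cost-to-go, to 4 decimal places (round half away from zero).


6.4487

BᵀP = [-45.0000 -27.0000; 7.5000 -9.0000]
S = R + BᵀPB = [1/2 0; 0 3] + [162.0000 -13.5000; -13.5000 29.2500] = [162.5000 -13.5000; -13.5000 32.2500]
BᵀPA = [9.0000 135.0000; -8.2500 -22.5000]
K = S⁻¹·BᵀPA = [0.0354 0.8007; -0.2410 -0.3625]
A−BK = [-0.0324 -0.0543; 0.0533 0.0756]
AᵀP(A−BK) = [0.1934 0.3034; 0.3034 0.7553]
P' = Q + AᵀP(A−BK) = [3.4434 1.8034; 1.8034 3.0053]
tr(P') = 6.4487


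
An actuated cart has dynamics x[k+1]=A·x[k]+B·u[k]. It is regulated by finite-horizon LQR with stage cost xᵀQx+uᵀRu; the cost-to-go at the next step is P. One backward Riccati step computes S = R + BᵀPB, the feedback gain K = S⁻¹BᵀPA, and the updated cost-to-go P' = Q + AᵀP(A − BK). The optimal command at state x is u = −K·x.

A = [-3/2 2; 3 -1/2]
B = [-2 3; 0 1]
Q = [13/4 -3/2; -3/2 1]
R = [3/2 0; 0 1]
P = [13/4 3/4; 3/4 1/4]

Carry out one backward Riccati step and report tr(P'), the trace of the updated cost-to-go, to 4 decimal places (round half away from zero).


5.4041

BᵀP = [-6.5000 -1.5000; 10.5000 2.5000]
S = R + BᵀPB = [3/2 0; 0 1] + [13.0000 -21.0000; -21.0000 34.0000] = [14.5000 -21.0000; -21.0000 35.0000]
BᵀPA = [5.2500 -12.2500; -8.2500 19.7500]
K = S⁻¹·BᵀPA = [0.1579 -0.2105; -0.1410 0.4380]
A−BK = [-0.7613 0.2650; 3.1410 -0.9380]
AᵀP(A−BK) = [0.8205 -0.3440; -0.3440 0.3336]
P' = Q + AᵀP(A−BK) = [4.0705 -1.8440; -1.8440 1.3336]
tr(P') = 5.4041


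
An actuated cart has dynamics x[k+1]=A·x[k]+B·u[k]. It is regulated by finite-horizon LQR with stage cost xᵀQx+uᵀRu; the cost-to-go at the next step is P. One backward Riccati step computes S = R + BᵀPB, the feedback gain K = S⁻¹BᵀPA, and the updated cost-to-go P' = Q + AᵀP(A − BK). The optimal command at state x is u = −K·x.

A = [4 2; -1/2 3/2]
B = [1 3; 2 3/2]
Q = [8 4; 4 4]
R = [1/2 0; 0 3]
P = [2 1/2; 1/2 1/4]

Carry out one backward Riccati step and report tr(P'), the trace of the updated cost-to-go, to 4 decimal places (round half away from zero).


BᵀP = [3.0000 1.0000; 6.7500 1.8750]
S = R + BᵀPB = [1/2 0; 0 3] + [5.0000 10.5000; 10.5000 23.0625] = [5.5000 10.5000; 10.5000 26.0625]
BᵀPA = [11.5000 7.5000; 26.0625 16.3125]
K = S⁻¹·BᵀPA = [0.7875 0.7309; 0.6827 0.3314]
A−BK = [1.1643 0.2748; -3.0992 -0.4589]
AᵀP(A−BK) = [3.2125 1.2691; 1.2691 0.6742]
P' = Q + AᵀP(A−BK) = [11.2125 5.2691; 5.2691 4.6742]
tr(P') = 15.8867

15.8867


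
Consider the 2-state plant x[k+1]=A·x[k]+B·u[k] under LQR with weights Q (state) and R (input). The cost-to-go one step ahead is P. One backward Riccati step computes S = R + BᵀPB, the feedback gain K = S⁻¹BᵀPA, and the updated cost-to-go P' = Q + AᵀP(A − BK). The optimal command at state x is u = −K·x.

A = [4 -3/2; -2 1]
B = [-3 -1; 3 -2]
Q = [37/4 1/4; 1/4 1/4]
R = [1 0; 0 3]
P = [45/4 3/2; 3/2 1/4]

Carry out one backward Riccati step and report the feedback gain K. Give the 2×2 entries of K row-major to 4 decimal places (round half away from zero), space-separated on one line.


-1.2795 0.4746 -0.2814 0.0910

BᵀP = [-29.2500 -3.7500; -14.2500 -2.0000]
S = R + BᵀPB = [1 0; 0 3] + [76.5000 36.7500; 36.7500 18.2500] = [77.5000 36.7500; 36.7500 21.2500]
BᵀPA = [-109.5000 40.1250; -53.0000 19.3750]
K = S⁻¹·BᵀPA = [-1.2795 0.4746; -0.2814 0.0910]
A−BK = [-0.1198 0.0148; 1.2757 -0.2417]
AᵀP(A−BK) = [1.9844 -0.7093; -0.7093 0.2564]
P' = Q + AᵀP(A−BK) = [11.2344 -0.4593; -0.4593 0.5064]
tr(P') = 11.7408


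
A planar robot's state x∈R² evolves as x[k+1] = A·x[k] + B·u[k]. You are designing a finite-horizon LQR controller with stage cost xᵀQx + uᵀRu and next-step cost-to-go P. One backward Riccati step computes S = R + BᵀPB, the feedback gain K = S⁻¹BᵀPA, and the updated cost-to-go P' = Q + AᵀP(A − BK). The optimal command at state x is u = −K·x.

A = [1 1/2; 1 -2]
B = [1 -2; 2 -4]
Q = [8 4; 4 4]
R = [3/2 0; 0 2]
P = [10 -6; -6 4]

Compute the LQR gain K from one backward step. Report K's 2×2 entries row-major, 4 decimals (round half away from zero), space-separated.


BᵀP = [-2.0000 2.0000; 4.0000 -4.0000]
S = R + BᵀPB = [3/2 0; 0 2] + [2.0000 -4.0000; -4.0000 8.0000] = [3.5000 -4.0000; -4.0000 10.0000]
BᵀPA = [0.0000 -5.0000; 0.0000 10.0000]
K = S⁻¹·BᵀPA = [0.0000 -0.5263; 0.0000 0.7895]
A−BK = [1.0000 2.6053; 1.0000 2.2105]
AᵀP(A−BK) = [2.0000 6.0000; 6.0000 19.9737]
P' = Q + AᵀP(A−BK) = [10.0000 10.0000; 10.0000 23.9737]
tr(P') = 33.9737

0.0000 -0.5263 0.0000 0.7895


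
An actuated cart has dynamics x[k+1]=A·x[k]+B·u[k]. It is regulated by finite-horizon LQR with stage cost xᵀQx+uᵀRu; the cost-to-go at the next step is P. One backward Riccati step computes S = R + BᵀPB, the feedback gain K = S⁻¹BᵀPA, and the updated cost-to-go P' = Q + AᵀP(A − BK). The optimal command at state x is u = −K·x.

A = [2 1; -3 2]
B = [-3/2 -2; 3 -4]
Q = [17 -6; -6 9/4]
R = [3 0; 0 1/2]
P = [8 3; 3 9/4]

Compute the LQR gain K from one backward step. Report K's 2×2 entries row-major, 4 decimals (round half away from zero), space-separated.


-0.9196 0.0005 -0.1181 -0.4978

BᵀP = [-3.0000 2.2500; -28.0000 -15.0000]
S = R + BᵀPB = [3 0; 0 1/2] + [11.2500 -3.0000; -3.0000 116.0000] = [14.2500 -3.0000; -3.0000 116.5000]
BᵀPA = [-12.7500 1.5000; -11.0000 -58.0000]
K = S⁻¹·BᵀPA = [-0.9196 0.0005; -0.1181 -0.4978]
A−BK = [0.3844 0.0050; -0.7136 0.0073]
AᵀP(A−BK) = [3.2260 0.0295; 0.0295 0.1245]
P' = Q + AᵀP(A−BK) = [20.2260 -5.9705; -5.9705 2.3745]
tr(P') = 22.6004


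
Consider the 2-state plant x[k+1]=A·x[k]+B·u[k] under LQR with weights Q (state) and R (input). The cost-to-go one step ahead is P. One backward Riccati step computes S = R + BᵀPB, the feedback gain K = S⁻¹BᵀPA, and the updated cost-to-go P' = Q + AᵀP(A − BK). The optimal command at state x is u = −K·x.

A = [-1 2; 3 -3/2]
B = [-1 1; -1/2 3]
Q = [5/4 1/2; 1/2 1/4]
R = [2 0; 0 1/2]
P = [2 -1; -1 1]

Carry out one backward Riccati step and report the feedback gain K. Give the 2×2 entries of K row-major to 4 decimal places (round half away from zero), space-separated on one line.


0.9231 -1.1538 1.2727 -0.9091

BᵀP = [-1.5000 0.5000; -1.0000 2.0000]
S = R + BᵀPB = [2 0; 0 1/2] + [1.2500 0.0000; 0.0000 5.0000] = [3.2500 0.0000; 0.0000 5.5000]
BᵀPA = [3.0000 -3.7500; 7.0000 -5.0000]
K = S⁻¹·BᵀPA = [0.9231 -1.1538; 1.2727 -0.9091]
A−BK = [-1.3497 1.7552; -0.3566 0.6503]
AᵀP(A−BK) = [5.3217 -6.1748; -6.1748 7.3776]
P' = Q + AᵀP(A−BK) = [6.5717 -5.6748; -5.6748 7.6276]
tr(P') = 14.1993


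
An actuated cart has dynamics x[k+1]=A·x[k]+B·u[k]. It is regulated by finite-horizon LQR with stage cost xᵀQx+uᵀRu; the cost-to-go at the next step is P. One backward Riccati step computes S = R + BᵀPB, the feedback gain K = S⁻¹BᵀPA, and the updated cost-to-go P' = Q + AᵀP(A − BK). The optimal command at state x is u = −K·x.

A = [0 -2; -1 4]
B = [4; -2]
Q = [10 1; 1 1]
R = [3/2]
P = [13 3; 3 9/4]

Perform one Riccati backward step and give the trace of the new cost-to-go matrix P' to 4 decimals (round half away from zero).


30.3746

BᵀP = [46.0000 7.5000]
S = R + BᵀPB = [3/2] + [169.0000] = [170.5000]
BᵀPA = [-7.5000 -62.0000]
K = S⁻¹·BᵀPA = [-0.0440 -0.3636]
A−BK = [0.1760 -0.5455; -1.0880 3.2727]
AᵀP(A−BK) = [1.9201 -5.7273; -5.7273 17.4545]
P' = Q + AᵀP(A−BK) = [11.9201 -4.7273; -4.7273 18.4545]
tr(P') = 30.3746


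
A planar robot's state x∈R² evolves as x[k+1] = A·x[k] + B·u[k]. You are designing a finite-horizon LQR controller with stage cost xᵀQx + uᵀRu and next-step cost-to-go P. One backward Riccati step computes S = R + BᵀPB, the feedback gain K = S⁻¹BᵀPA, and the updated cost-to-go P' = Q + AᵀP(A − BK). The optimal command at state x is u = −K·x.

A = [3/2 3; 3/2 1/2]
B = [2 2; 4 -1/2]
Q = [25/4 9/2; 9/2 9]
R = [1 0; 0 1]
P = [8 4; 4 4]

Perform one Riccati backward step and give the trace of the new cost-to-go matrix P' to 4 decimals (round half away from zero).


BᵀP = [32.0000 24.0000; 14.0000 6.0000]
S = R + BᵀPB = [1 0; 0 1] + [160.0000 52.0000; 52.0000 25.0000] = [161.0000 52.0000; 52.0000 26.0000]
BᵀPA = [84.0000 108.0000; 30.0000 45.0000]
K = S⁻¹·BᵀPA = [0.4211 0.3158; 0.3117 1.0992]
A−BK = [0.0344 0.1700; -0.0283 -0.2136]
AᵀP(A−BK) = [0.2794 0.4980; 0.4980 1.4312]
P' = Q + AᵀP(A−BK) = [6.5294 4.9980; 4.9980 10.4312]
tr(P') = 16.9605

16.9605


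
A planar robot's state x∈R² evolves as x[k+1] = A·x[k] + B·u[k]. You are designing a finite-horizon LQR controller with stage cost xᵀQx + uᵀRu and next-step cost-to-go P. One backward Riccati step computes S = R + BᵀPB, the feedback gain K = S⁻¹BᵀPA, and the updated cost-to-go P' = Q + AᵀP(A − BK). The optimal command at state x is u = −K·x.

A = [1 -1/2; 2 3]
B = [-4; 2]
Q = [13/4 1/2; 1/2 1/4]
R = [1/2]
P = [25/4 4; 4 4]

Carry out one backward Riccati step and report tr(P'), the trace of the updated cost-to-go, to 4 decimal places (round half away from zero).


BᵀP = [-17.0000 -8.0000]
S = R + BᵀPB = [1/2] + [52.0000] = [52.5000]
BᵀPA = [-33.0000 -15.5000]
K = S⁻¹·BᵀPA = [-0.6286 -0.2952]
A−BK = [-1.5143 -1.6810; 3.2571 3.5905]
AᵀP(A−BK) = [17.5071 19.1321; 19.1321 20.9863]
P' = Q + AᵀP(A−BK) = [20.7571 19.6321; 19.6321 21.2363]
tr(P') = 41.9935

41.9935


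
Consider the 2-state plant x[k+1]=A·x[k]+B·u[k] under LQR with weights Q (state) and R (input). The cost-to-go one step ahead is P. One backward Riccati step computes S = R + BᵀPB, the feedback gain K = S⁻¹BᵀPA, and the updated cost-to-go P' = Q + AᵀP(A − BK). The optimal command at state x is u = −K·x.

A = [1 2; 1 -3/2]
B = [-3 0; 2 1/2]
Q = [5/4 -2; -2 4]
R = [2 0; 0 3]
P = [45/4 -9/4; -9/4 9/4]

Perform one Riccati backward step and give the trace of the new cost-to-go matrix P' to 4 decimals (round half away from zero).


9.5992

BᵀP = [-38.2500 11.2500; -1.1250 1.1250]
S = R + BᵀPB = [2 0; 0 3] + [137.2500 5.6250; 5.6250 0.5625] = [139.2500 5.6250; 5.6250 3.5625]
BᵀPA = [-27.0000 -93.3750; 0.0000 -3.9375]
K = S⁻¹·BᵀPA = [-0.2071 -0.6686; 0.3270 -0.0497]
A−BK = [0.3787 -0.0057; 1.2507 -0.1381]
AᵀP(A−BK) = [3.4082 -0.0509; -0.0509 0.9411]
P' = Q + AᵀP(A−BK) = [4.6582 -2.0509; -2.0509 4.9411]
tr(P') = 9.5992


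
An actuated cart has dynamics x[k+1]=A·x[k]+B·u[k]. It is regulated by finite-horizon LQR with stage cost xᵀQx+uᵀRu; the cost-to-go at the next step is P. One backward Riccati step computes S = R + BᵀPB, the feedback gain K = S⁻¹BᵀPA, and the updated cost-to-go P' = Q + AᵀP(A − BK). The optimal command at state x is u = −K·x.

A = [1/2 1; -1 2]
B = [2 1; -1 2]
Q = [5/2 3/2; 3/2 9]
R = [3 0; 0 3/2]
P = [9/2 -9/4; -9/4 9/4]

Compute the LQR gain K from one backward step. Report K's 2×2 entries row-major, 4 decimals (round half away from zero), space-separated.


0.3672 -0.0179 -0.2373 0.7433

BᵀP = [11.2500 -6.7500; 0.0000 2.2500]
S = R + BᵀPB = [3 0; 0 3/2] + [29.2500 -2.2500; -2.2500 4.5000] = [32.2500 -2.2500; -2.2500 6.0000]
BᵀPA = [12.3750 -2.2500; -2.2500 4.5000]
K = S⁻¹·BᵀPA = [0.3672 -0.0179; -0.2373 0.7433]
A−BK = [0.0030 0.2925; -0.1582 0.4955]
AᵀP(A−BK) = [0.5474 -0.3560; -0.3560 1.1149]
P' = Q + AᵀP(A−BK) = [3.0474 1.1440; 1.1440 10.1149]
tr(P') = 13.1623


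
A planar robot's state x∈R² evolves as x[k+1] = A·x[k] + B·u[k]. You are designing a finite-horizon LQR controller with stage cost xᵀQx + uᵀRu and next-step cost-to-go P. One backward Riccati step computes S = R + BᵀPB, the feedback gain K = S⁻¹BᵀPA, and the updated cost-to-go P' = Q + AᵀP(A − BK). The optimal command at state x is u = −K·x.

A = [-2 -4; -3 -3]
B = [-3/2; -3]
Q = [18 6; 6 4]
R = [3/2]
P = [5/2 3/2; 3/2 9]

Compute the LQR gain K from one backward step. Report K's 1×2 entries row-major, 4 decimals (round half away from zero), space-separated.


BᵀP = [-8.2500 -29.2500]
S = R + BᵀPB = [3/2] + [100.1250] = [101.6250]
BᵀPA = [104.2500 120.7500]
K = S⁻¹·BᵀPA = [1.0258 1.1882]
A−BK = [-0.4613 -2.2177; 0.0775 0.5646]
AᵀP(A−BK) = [2.0572 4.1310; 4.1310 13.5258]
P' = Q + AᵀP(A−BK) = [20.0572 10.1310; 10.1310 17.5258]
tr(P') = 37.5830

1.0258 1.1882


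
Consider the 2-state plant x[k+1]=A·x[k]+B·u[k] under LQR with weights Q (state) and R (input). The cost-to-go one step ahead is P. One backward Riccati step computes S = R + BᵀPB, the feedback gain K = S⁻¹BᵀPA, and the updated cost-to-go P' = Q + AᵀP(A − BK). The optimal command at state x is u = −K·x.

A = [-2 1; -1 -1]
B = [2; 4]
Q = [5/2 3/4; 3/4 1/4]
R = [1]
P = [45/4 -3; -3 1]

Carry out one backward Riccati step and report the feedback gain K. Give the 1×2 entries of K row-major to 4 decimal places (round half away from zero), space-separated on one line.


BᵀP = [10.5000 -2.0000]
S = R + BᵀPB = [1] + [13.0000] = [14.0000]
BᵀPA = [-19.0000 12.5000]
K = S⁻¹·BᵀPA = [-1.3571 0.8929]
A−BK = [0.7143 -0.7857; 4.4286 -4.5714]
AᵀP(A−BK) = [8.2143 -7.5357; -7.5357 7.0893]
P' = Q + AᵀP(A−BK) = [10.7143 -6.7857; -6.7857 7.3393]
tr(P') = 18.0536

-1.3571 0.8929


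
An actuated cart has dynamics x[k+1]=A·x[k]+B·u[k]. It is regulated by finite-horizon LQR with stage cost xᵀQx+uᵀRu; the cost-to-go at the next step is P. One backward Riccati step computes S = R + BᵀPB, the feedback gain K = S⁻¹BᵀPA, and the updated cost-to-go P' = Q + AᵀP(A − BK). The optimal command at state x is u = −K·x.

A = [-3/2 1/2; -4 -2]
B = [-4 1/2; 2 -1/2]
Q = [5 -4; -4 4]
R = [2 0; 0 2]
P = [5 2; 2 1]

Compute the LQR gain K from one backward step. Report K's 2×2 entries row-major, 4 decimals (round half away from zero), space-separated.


0.8977 0.0795 0.0955 0.0591

BᵀP = [-16.0000 -6.0000; 1.5000 0.5000]
S = R + BᵀPB = [2 0; 0 2] + [52.0000 -5.0000; -5.0000 0.5000] = [54.0000 -5.0000; -5.0000 2.5000]
BᵀPA = [48.0000 4.0000; -4.2500 -0.2500]
K = S⁻¹·BᵀPA = [0.8977 0.0795; 0.0955 0.0591]
A−BK = [2.0432 0.7886; -5.7477 -2.1295]
AᵀP(A−BK) = [8.5648 2.6830; 2.6830 0.9466]
P' = Q + AᵀP(A−BK) = [13.5648 -1.3170; -1.3170 4.9466]
tr(P') = 18.5114


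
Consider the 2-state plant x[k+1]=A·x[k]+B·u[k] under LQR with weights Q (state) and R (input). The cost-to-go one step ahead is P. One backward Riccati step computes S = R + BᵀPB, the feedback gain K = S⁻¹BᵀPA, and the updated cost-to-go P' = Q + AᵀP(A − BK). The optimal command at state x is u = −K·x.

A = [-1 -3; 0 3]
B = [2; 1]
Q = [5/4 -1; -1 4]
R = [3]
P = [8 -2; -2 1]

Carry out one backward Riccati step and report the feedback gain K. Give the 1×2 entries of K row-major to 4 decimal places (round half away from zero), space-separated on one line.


BᵀP = [14.0000 -3.0000]
S = R + BᵀPB = [3] + [25.0000] = [28.0000]
BᵀPA = [-14.0000 -51.0000]
K = S⁻¹·BᵀPA = [-0.5000 -1.8214]
A−BK = [0.0000 0.6429; 0.5000 4.8214]
AᵀP(A−BK) = [1.0000 4.5000; 4.5000 24.1071]
P' = Q + AᵀP(A−BK) = [2.2500 3.5000; 3.5000 28.1071]
tr(P') = 30.3571

-0.5000 -1.8214


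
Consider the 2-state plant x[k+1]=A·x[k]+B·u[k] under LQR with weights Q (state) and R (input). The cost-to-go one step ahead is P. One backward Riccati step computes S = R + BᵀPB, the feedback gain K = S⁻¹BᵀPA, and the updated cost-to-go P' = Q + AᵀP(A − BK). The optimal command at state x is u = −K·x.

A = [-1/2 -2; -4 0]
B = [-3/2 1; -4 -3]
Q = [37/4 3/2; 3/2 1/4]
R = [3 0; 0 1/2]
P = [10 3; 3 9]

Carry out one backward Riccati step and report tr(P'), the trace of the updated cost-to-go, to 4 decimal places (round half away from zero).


BᵀP = [-27.0000 -40.5000; 1.0000 -24.0000]
S = R + BᵀPB = [3 0; 0 1/2] + [202.5000 94.5000; 94.5000 73.0000] = [205.5000 94.5000; 94.5000 73.5000]
BᵀPA = [175.5000 54.0000; 95.5000 -2.0000]
K = S⁻¹·BᵀPA = [0.6276 0.6735; 0.4925 -0.8931]
A−BK = [-0.0511 -0.0967; -0.0124 0.0146]
AᵀP(A−BK) = [1.3341 1.0972; 1.0972 1.8465]
P' = Q + AᵀP(A−BK) = [10.5841 2.5972; 2.5972 2.0965]
tr(P') = 12.6805

12.6805


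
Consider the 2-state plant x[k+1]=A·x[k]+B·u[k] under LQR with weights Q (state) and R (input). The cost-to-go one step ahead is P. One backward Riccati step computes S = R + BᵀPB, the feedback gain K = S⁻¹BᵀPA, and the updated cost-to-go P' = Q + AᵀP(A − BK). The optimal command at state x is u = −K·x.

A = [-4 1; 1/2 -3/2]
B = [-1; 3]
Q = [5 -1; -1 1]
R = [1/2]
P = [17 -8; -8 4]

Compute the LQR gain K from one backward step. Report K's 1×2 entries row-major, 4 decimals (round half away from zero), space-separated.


1.7143 -0.6995

BᵀP = [-41.0000 20.0000]
S = R + BᵀPB = [1/2] + [101.0000] = [101.5000]
BᵀPA = [174.0000 -71.0000]
K = S⁻¹·BᵀPA = [1.7143 -0.6995]
A−BK = [-2.2857 0.3005; -4.6429 0.5985]
AᵀP(A−BK) = [6.7143 -1.2857; -1.2857 0.3350]
P' = Q + AᵀP(A−BK) = [11.7143 -2.2857; -2.2857 1.3350]
tr(P') = 13.0493


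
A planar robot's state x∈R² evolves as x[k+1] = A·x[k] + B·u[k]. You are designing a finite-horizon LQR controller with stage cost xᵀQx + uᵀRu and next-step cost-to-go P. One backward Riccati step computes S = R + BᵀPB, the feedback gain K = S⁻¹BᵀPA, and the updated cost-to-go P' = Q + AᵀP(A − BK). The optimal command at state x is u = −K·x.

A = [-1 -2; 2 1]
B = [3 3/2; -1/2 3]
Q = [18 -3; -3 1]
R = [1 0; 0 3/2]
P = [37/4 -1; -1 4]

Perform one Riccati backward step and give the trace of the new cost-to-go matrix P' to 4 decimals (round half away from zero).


BᵀP = [28.2500 -5.0000; 10.8750 10.5000]
S = R + BᵀPB = [1 0; 0 3/2] + [87.2500 27.3750; 27.3750 47.8125] = [88.2500 27.3750; 27.3750 49.3125]
BᵀPA = [-38.2500 -61.5000; 10.1250 -11.2500]
K = S⁻¹·BᵀPA = [-0.6005 -0.7564; 0.5387 0.1917]
A−BK = [-0.0065 -0.0185; 0.0836 0.0466]
AᵀP(A−BK) = [0.8254 0.6277; 0.6277 0.6408]
P' = Q + AᵀP(A−BK) = [18.8254 -2.3723; -2.3723 1.6408]
tr(P') = 20.4662

20.4662


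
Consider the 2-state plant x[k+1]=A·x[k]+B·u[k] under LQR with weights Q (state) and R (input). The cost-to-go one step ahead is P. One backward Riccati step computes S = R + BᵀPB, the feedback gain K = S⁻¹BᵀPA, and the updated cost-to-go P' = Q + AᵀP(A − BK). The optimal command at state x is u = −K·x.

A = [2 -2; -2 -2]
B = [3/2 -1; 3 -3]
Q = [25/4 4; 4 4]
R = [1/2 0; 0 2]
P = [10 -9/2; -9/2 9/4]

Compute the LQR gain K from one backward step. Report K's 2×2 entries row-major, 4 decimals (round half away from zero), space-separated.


2.7077 -1.6000 2.9641 -0.9333

BᵀP = [1.5000 0.0000; 3.5000 -2.2500]
S = R + BᵀPB = [1/2 0; 0 2] + [2.2500 -1.5000; -1.5000 3.2500] = [2.7500 -1.5000; -1.5000 5.2500]
BᵀPA = [3.0000 -3.0000; 11.5000 -2.5000]
K = S⁻¹·BᵀPA = [2.7077 -1.6000; 2.9641 -0.9333]
A−BK = [0.9026 -0.5333; -1.2308 0.0000]
AᵀP(A−BK) = [42.7897 -15.4667; -15.4667 5.8667]
P' = Q + AᵀP(A−BK) = [49.0397 -11.4667; -11.4667 9.8667]
tr(P') = 58.9064


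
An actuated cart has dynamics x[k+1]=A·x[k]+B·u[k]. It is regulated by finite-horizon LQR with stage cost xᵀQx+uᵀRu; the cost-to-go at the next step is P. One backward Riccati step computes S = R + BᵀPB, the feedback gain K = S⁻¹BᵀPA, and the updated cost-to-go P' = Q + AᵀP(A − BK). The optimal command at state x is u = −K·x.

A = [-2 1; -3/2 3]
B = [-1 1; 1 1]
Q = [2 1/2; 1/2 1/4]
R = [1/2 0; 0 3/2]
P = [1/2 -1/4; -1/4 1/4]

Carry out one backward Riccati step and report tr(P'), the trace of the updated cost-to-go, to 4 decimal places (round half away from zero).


BᵀP = [-0.7500 0.5000; 0.2500 0.0000]
S = R + BᵀPB = [1/2 0; 0 3/2] + [1.2500 -0.2500; -0.2500 0.2500] = [1.7500 -0.2500; -0.2500 1.7500]
BᵀPA = [0.7500 0.7500; -0.5000 0.2500]
K = S⁻¹·BᵀPA = [0.3958 0.4583; -0.2292 0.2083]
A−BK = [-1.3750 1.2500; -1.6667 2.3333]
AᵀP(A−BK) = [0.6510 -0.4896; -0.4896 0.8542]
P' = Q + AᵀP(A−BK) = [2.6510 0.0104; 0.0104 1.1042]
tr(P') = 3.7552

3.7552


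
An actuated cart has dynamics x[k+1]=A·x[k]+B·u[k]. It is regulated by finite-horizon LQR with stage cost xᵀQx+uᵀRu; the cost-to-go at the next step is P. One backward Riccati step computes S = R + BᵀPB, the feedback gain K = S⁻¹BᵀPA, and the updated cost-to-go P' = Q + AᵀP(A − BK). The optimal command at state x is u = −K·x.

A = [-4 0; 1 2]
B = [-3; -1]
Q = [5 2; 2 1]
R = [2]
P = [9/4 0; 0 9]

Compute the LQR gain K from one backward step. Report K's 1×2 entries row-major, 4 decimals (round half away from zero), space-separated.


BᵀP = [-6.7500 -9.0000]
S = R + BᵀPB = [2] + [29.2500] = [31.2500]
BᵀPA = [18.0000 -18.0000]
K = S⁻¹·BᵀPA = [0.5760 -0.5760]
A−BK = [-2.2720 -1.7280; 1.5760 1.4240]
AᵀP(A−BK) = [34.6320 28.3680; 28.3680 25.6320]
P' = Q + AᵀP(A−BK) = [39.6320 30.3680; 30.3680 26.6320]
tr(P') = 66.2640

0.5760 -0.5760


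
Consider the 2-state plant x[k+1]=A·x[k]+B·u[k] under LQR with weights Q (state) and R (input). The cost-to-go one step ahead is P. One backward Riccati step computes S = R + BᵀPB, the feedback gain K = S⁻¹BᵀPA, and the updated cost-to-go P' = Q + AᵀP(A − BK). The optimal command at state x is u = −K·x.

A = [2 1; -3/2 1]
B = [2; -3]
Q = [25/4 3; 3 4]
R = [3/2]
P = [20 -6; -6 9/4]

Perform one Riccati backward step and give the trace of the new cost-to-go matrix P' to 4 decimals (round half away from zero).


13.1448

BᵀP = [58.0000 -18.7500]
S = R + BᵀPB = [3/2] + [172.2500] = [173.7500]
BᵀPA = [144.1250 39.2500]
K = S⁻¹·BᵀPA = [0.8295 0.2259]
A−BK = [0.3410 0.5482; 0.9885 1.6777]
AᵀP(A−BK) = [1.5113 1.0673; 1.0673 1.3835]
P' = Q + AᵀP(A−BK) = [7.7613 4.0673; 4.0673 5.3835]
tr(P') = 13.1448


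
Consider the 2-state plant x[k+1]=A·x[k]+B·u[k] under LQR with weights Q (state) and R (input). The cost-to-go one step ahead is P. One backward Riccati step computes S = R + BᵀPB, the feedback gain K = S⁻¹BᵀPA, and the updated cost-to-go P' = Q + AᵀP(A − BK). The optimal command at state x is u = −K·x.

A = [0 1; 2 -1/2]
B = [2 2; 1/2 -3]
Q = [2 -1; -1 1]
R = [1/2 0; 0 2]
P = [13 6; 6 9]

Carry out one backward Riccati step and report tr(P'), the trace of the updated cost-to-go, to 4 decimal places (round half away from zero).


3.9223

BᵀP = [29.0000 16.5000; 8.0000 -15.0000]
S = R + BᵀPB = [1/2 0; 0 2] + [66.2500 8.5000; 8.5000 61.0000] = [66.7500 8.5000; 8.5000 63.0000]
BᵀPA = [33.0000 20.7500; -30.0000 15.5000]
K = S⁻¹·BᵀPA = [0.5647 0.2844; -0.5524 0.2077]
A−BK = [-0.0247 0.0158; 0.0605 -0.0192]
AᵀP(A−BK) = [0.7926 -0.1561; -0.1561 0.1296]
P' = Q + AᵀP(A−BK) = [2.7926 -1.1561; -1.1561 1.1296]
tr(P') = 3.9223


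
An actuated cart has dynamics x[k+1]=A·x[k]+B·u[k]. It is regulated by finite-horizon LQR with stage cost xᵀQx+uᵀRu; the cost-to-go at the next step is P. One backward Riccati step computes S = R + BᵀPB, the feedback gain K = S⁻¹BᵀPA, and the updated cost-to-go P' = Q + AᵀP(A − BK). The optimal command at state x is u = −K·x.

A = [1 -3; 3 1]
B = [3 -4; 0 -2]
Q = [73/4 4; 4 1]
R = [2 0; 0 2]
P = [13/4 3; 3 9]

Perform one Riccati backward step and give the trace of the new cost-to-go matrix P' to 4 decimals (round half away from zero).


BᵀP = [9.7500 9.0000; -19.0000 -30.0000]
S = R + BᵀPB = [2 0; 0 2] + [29.2500 -57.0000; -57.0000 136.0000] = [31.2500 -57.0000; -57.0000 138.0000]
BᵀPA = [36.7500 -20.2500; -109.0000 27.0000]
K = S⁻¹·BᵀPA = [-1.0733 -1.1805; -1.2332 -0.2920]
A−BK = [-0.7127 -0.6262; 0.5336 0.4161]
AᵀP(A−BK) = [7.2774 4.8110; 4.8110 4.2271]
P' = Q + AᵀP(A−BK) = [25.5274 8.8110; 8.8110 5.2271]
tr(P') = 30.7545

30.7545
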